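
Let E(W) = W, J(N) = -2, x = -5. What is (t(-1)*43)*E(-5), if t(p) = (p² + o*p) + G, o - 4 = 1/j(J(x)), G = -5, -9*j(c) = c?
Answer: 5375/2 ≈ 2687.5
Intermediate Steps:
j(c) = -c/9
o = 17/2 (o = 4 + 1/(-⅑*(-2)) = 4 + 1/(2/9) = 4 + 9/2 = 17/2 ≈ 8.5000)
t(p) = -5 + p² + 17*p/2 (t(p) = (p² + 17*p/2) - 5 = -5 + p² + 17*p/2)
(t(-1)*43)*E(-5) = ((-5 + (-1)² + (17/2)*(-1))*43)*(-5) = ((-5 + 1 - 17/2)*43)*(-5) = -25/2*43*(-5) = -1075/2*(-5) = 5375/2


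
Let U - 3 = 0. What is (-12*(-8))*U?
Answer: 288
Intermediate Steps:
U = 3 (U = 3 + 0 = 3)
(-12*(-8))*U = -12*(-8)*3 = 96*3 = 288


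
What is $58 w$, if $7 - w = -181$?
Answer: $10904$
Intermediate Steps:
$w = 188$ ($w = 7 - -181 = 7 + 181 = 188$)
$58 w = 58 \cdot 188 = 10904$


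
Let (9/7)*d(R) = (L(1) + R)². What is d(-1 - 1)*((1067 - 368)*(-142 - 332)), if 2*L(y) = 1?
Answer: -1159641/2 ≈ -5.7982e+5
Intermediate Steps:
L(y) = ½ (L(y) = (½)*1 = ½)
d(R) = 7*(½ + R)²/9
d(-1 - 1)*((1067 - 368)*(-142 - 332)) = (7*(1 + 2*(-1 - 1))²/36)*((1067 - 368)*(-142 - 332)) = (7*(1 + 2*(-2))²/36)*(699*(-474)) = (7*(1 - 4)²/36)*(-331326) = ((7/36)*(-3)²)*(-331326) = ((7/36)*9)*(-331326) = (7/4)*(-331326) = -1159641/2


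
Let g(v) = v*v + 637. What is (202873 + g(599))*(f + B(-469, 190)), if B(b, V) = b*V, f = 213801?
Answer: 70115120901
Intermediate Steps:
g(v) = 637 + v² (g(v) = v² + 637 = 637 + v²)
B(b, V) = V*b
(202873 + g(599))*(f + B(-469, 190)) = (202873 + (637 + 599²))*(213801 + 190*(-469)) = (202873 + (637 + 358801))*(213801 - 89110) = (202873 + 359438)*124691 = 562311*124691 = 70115120901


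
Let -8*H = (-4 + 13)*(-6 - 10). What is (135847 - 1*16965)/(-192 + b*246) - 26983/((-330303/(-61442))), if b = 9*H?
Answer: -3650701662973/727767610 ≈ -5016.3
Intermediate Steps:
H = 18 (H = -(-4 + 13)*(-6 - 10)/8 = -9*(-16)/8 = -1/8*(-144) = 18)
b = 162 (b = 9*18 = 162)
(135847 - 1*16965)/(-192 + b*246) - 26983/((-330303/(-61442))) = (135847 - 1*16965)/(-192 + 162*246) - 26983/((-330303/(-61442))) = (135847 - 16965)/(-192 + 39852) - 26983/((-330303*(-1/61442))) = 118882/39660 - 26983/330303/61442 = 118882*(1/39660) - 26983*61442/330303 = 59441/19830 - 1657889486/330303 = -3650701662973/727767610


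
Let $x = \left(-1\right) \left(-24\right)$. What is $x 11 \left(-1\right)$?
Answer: $-264$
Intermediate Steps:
$x = 24$
$x 11 \left(-1\right) = 24 \cdot 11 \left(-1\right) = 264 \left(-1\right) = -264$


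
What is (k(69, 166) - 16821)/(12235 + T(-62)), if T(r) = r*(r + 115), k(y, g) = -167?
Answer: -16988/8949 ≈ -1.8983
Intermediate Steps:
T(r) = r*(115 + r)
(k(69, 166) - 16821)/(12235 + T(-62)) = (-167 - 16821)/(12235 - 62*(115 - 62)) = -16988/(12235 - 62*53) = -16988/(12235 - 3286) = -16988/8949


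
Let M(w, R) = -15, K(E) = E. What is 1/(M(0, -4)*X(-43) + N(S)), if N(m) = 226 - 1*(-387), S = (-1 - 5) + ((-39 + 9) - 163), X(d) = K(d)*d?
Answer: -1/27122 ≈ -3.6870e-5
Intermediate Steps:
X(d) = d² (X(d) = d*d = d²)
S = -199 (S = -6 + (-30 - 163) = -6 - 193 = -199)
N(m) = 613 (N(m) = 226 + 387 = 613)
1/(M(0, -4)*X(-43) + N(S)) = 1/(-15*(-43)² + 613) = 1/(-15*1849 + 613) = 1/(-27735 + 613) = 1/(-27122) = -1/27122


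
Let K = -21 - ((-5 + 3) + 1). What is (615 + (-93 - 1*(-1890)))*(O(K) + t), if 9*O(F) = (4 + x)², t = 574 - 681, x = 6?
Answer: -231284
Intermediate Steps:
K = -20 (K = -21 - (-2 + 1) = -21 - 1*(-1) = -21 + 1 = -20)
t = -107
O(F) = 100/9 (O(F) = (4 + 6)²/9 = (⅑)*10² = (⅑)*100 = 100/9)
(615 + (-93 - 1*(-1890)))*(O(K) + t) = (615 + (-93 - 1*(-1890)))*(100/9 - 107) = (615 + (-93 + 1890))*(-863/9) = (615 + 1797)*(-863/9) = 2412*(-863/9) = -231284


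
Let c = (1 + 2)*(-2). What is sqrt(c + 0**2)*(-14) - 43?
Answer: -43 - 14*I*sqrt(6) ≈ -43.0 - 34.293*I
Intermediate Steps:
c = -6 (c = 3*(-2) = -6)
sqrt(c + 0**2)*(-14) - 43 = sqrt(-6 + 0**2)*(-14) - 43 = sqrt(-6 + 0)*(-14) - 43 = sqrt(-6)*(-14) - 43 = (I*sqrt(6))*(-14) - 43 = -14*I*sqrt(6) - 43 = -43 - 14*I*sqrt(6)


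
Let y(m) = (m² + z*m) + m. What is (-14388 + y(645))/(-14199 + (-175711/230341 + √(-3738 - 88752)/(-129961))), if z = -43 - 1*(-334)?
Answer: -750731703548389158421254199329/18068860547559831567920418259 + 4068090646961501724057*I*√92490/180688605475598315679204182590 ≈ -41.548 + 6.8471e-6*I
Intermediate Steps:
z = 291 (z = -43 + 334 = 291)
y(m) = m² + 292*m (y(m) = (m² + 291*m) + m = m² + 292*m)
(-14388 + y(645))/(-14199 + (-175711/230341 + √(-3738 - 88752)/(-129961))) = (-14388 + 645*(292 + 645))/(-14199 + (-175711/230341 + √(-3738 - 88752)/(-129961))) = (-14388 + 645*937)/(-14199 + (-175711*1/230341 + √(-92490)*(-1/129961))) = (-14388 + 604365)/(-14199 + (-175711/230341 + (I*√92490)*(-1/129961))) = 589977/(-14199 + (-175711/230341 - I*√92490/129961)) = 589977/(-3270787570/230341 - I*√92490/129961)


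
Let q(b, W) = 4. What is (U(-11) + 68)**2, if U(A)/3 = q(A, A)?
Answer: 6400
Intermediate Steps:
U(A) = 12 (U(A) = 3*4 = 12)
(U(-11) + 68)**2 = (12 + 68)**2 = 80**2 = 6400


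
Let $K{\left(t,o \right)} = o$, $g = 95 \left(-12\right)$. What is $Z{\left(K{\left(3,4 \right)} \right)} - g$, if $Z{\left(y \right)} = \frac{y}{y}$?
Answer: $1141$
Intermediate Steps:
$g = -1140$
$Z{\left(y \right)} = 1$
$Z{\left(K{\left(3,4 \right)} \right)} - g = 1 - -1140 = 1 + 1140 = 1141$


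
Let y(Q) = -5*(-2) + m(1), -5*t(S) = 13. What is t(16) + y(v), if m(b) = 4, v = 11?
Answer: 57/5 ≈ 11.400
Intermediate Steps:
t(S) = -13/5 (t(S) = -⅕*13 = -13/5)
y(Q) = 14 (y(Q) = -5*(-2) + 4 = 10 + 4 = 14)
t(16) + y(v) = -13/5 + 14 = 57/5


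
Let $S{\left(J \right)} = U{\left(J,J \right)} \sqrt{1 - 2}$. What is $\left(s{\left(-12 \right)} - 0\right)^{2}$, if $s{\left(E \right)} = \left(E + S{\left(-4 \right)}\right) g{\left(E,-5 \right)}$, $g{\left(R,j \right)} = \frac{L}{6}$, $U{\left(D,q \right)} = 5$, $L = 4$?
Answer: $\frac{476}{9} - \frac{160 i}{3} \approx 52.889 - 53.333 i$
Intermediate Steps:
$g{\left(R,j \right)} = \frac{2}{3}$ ($g{\left(R,j \right)} = \frac{4}{6} = 4 \cdot \frac{1}{6} = \frac{2}{3}$)
$S{\left(J \right)} = 5 i$ ($S{\left(J \right)} = 5 \sqrt{1 - 2} = 5 \sqrt{-1} = 5 i$)
$s{\left(E \right)} = \frac{2 E}{3} + \frac{10 i}{3}$ ($s{\left(E \right)} = \left(E + 5 i\right) \frac{2}{3} = \frac{2 E}{3} + \frac{10 i}{3}$)
$\left(s{\left(-12 \right)} - 0\right)^{2} = \left(\left(\frac{2}{3} \left(-12\right) + \frac{10 i}{3}\right) - 0\right)^{2} = \left(\left(-8 + \frac{10 i}{3}\right) + 0\right)^{2} = \left(-8 + \frac{10 i}{3}\right)^{2}$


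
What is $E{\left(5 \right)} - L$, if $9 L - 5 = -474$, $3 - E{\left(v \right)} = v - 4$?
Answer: $\frac{487}{9} \approx 54.111$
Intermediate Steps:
$E{\left(v \right)} = 7 - v$ ($E{\left(v \right)} = 3 - \left(v - 4\right) = 3 - \left(-4 + v\right) = 7 - v$)
$L = - \frac{469}{9}$ ($L = \frac{5}{9} + \frac{1}{9} \left(-474\right) = \frac{5}{9} - \frac{158}{3} = - \frac{469}{9} \approx -52.111$)
$E{\left(5 \right)} - L = \left(7 - 5\right) - - \frac{469}{9} = \left(7 - 5\right) + \frac{469}{9} = 2 + \frac{469}{9} = \frac{487}{9}$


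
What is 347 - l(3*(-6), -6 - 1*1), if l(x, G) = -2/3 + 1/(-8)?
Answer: 8347/24 ≈ 347.79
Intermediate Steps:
l(x, G) = -19/24 (l(x, G) = -2*⅓ + 1*(-⅛) = -⅔ - ⅛ = -19/24)
347 - l(3*(-6), -6 - 1*1) = 347 - 1*(-19/24) = 347 + 19/24 = 8347/24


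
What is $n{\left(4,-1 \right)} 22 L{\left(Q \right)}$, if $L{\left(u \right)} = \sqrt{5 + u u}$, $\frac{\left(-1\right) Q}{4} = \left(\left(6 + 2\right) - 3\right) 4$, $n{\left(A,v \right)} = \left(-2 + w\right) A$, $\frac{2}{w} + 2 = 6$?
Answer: $- 132 \sqrt{6405} \approx -10564.0$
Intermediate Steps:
$w = \frac{1}{2}$ ($w = \frac{2}{-2 + 6} = \frac{2}{4} = 2 \cdot \frac{1}{4} = \frac{1}{2} \approx 0.5$)
$n{\left(A,v \right)} = - \frac{3 A}{2}$ ($n{\left(A,v \right)} = \left(-2 + \frac{1}{2}\right) A = - \frac{3 A}{2}$)
$Q = -80$ ($Q = - 4 \left(\left(6 + 2\right) - 3\right) 4 = - 4 \left(8 - 3\right) 4 = - 4 \cdot 5 \cdot 4 = \left(-4\right) 20 = -80$)
$L{\left(u \right)} = \sqrt{5 + u^{2}}$
$n{\left(4,-1 \right)} 22 L{\left(Q \right)} = \left(- \frac{3}{2}\right) 4 \cdot 22 \sqrt{5 + \left(-80\right)^{2}} = \left(-6\right) 22 \sqrt{5 + 6400} = - 132 \sqrt{6405}$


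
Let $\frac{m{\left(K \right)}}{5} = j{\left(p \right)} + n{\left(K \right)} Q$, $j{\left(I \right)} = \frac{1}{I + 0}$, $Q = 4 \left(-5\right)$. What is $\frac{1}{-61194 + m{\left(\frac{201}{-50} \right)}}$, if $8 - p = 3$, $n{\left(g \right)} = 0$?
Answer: $- \frac{1}{61193} \approx -1.6342 \cdot 10^{-5}$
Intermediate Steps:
$Q = -20$
$p = 5$ ($p = 8 - 3 = 5$)
$j{\left(I \right)} = \frac{1}{I}$
$m{\left(K \right)} = 1$ ($m{\left(K \right)} = 5 \left(\frac{1}{5} + 0 \left(-20\right)\right) = 5 \left(\frac{1}{5} + 0\right) = 5 \cdot \frac{1}{5} = 1$)
$\frac{1}{-61194 + m{\left(\frac{201}{-50} \right)}} = \frac{1}{-61194 + 1} = \frac{1}{-61193} = - \frac{1}{61193}$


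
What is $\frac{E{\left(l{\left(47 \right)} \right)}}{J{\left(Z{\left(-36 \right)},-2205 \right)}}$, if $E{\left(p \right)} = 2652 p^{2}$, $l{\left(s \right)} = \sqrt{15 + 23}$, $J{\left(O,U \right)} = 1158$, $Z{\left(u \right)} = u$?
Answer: $\frac{16796}{193} \approx 87.026$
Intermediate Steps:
$l{\left(s \right)} = \sqrt{38}$
$\frac{E{\left(l{\left(47 \right)} \right)}}{J{\left(Z{\left(-36 \right)},-2205 \right)}} = \frac{2652 \left(\sqrt{38}\right)^{2}}{1158} = 2652 \cdot 38 \cdot \frac{1}{1158} = 100776 \cdot \frac{1}{1158} = \frac{16796}{193}$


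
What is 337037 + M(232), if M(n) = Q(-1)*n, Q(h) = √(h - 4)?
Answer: 337037 + 232*I*√5 ≈ 3.3704e+5 + 518.77*I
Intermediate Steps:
Q(h) = √(-4 + h)
M(n) = I*n*√5 (M(n) = √(-4 - 1)*n = √(-5)*n = (I*√5)*n = I*n*√5)
337037 + M(232) = 337037 + I*232*√5 = 337037 + 232*I*√5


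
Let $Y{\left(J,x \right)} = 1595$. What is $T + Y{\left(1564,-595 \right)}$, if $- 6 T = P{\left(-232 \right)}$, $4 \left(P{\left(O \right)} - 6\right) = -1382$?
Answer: $\frac{19819}{12} \approx 1651.6$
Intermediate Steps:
$P{\left(O \right)} = - \frac{679}{2}$ ($P{\left(O \right)} = 6 + \frac{1}{4} \left(-1382\right) = 6 - \frac{691}{2} = - \frac{679}{2}$)
$T = \frac{679}{12}$ ($T = \left(- \frac{1}{6}\right) \left(- \frac{679}{2}\right) = \frac{679}{12} \approx 56.583$)
$T + Y{\left(1564,-595 \right)} = \frac{679}{12} + 1595 = \frac{19819}{12}$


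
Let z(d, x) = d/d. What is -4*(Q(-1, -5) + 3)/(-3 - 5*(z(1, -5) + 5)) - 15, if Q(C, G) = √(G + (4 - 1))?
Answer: -161/11 + 4*I*√2/33 ≈ -14.636 + 0.17142*I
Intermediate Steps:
z(d, x) = 1
Q(C, G) = √(3 + G) (Q(C, G) = √(G + 3) = √(3 + G))
-4*(Q(-1, -5) + 3)/(-3 - 5*(z(1, -5) + 5)) - 15 = -4*(√(3 - 5) + 3)/(-3 - 5*(1 + 5)) - 15 = -4*(√(-2) + 3)/(-3 - 5*6) - 15 = -4*(I*√2 + 3)/(-3 - 30) - 15 = -4*(3 + I*√2)/(-33) - 15 = -4*(3 + I*√2)*(-1)/33 - 15 = -4*(-1/11 - I*√2/33) - 15 = (4/11 + 4*I*√2/33) - 15 = -161/11 + 4*I*√2/33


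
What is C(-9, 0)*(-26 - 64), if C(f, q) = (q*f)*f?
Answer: 0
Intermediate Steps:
C(f, q) = q*f² (C(f, q) = (f*q)*f = q*f²)
C(-9, 0)*(-26 - 64) = (0*(-9)²)*(-26 - 64) = (0*81)*(-90) = 0*(-90) = 0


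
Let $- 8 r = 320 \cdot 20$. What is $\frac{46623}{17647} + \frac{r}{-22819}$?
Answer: $\frac{1078007837}{402686893} \approx 2.677$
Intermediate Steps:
$r = -800$ ($r = - \frac{320 \cdot 20}{8} = \left(- \frac{1}{8}\right) 6400 = -800$)
$\frac{46623}{17647} + \frac{r}{-22819} = \frac{46623}{17647} - \frac{800}{-22819} = 46623 \cdot \frac{1}{17647} - - \frac{800}{22819} = \frac{46623}{17647} + \frac{800}{22819} = \frac{1078007837}{402686893}$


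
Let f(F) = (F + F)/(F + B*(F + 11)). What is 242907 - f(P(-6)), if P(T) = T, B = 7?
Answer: 7044315/29 ≈ 2.4291e+5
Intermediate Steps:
f(F) = 2*F/(77 + 8*F) (f(F) = (F + F)/(F + 7*(F + 11)) = (2*F)/(F + 7*(11 + F)) = (2*F)/(F + (77 + 7*F)) = (2*F)/(77 + 8*F) = 2*F/(77 + 8*F))
242907 - f(P(-6)) = 242907 - 2*(-6)/(77 + 8*(-6)) = 242907 - 2*(-6)/(77 - 48) = 242907 - 2*(-6)/29 = 242907 - 1*(-12/29) = 242907 + 12/29 = 7044315/29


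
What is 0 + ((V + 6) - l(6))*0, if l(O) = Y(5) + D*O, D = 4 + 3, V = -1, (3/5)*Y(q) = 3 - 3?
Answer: 0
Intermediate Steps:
Y(q) = 0 (Y(q) = 5*(3 - 3)/3 = (5/3)*0 = 0)
D = 7
l(O) = 7*O (l(O) = 0 + 7*O = 7*O)
0 + ((V + 6) - l(6))*0 = 0 + ((-1 + 6) - 7*6)*0 = 0 + (5 - 1*42)*0 = 0 + (5 - 42)*0 = 0 - 37*0 = 0 + 0 = 0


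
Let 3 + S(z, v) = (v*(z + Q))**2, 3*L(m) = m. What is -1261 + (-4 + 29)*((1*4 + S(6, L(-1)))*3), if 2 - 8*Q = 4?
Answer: -43703/48 ≈ -910.48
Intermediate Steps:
Q = -1/4 (Q = 1/4 - 1/8*4 = 1/4 - 1/2 = -1/4 ≈ -0.25000)
L(m) = m/3
S(z, v) = -3 + v**2*(-1/4 + z)**2 (S(z, v) = -3 + (v*(z - 1/4))**2 = -3 + (v*(-1/4 + z))**2 = -3 + v**2*(-1/4 + z)**2)
-1261 + (-4 + 29)*((1*4 + S(6, L(-1)))*3) = -1261 + (-4 + 29)*((1*4 + (-3 + ((1/3)*(-1))**2*(-1 + 4*6)**2/16))*3) = -1261 + 25*((4 + (-3 + (-1/3)**2*(-1 + 24)**2/16))*3) = -1261 + 25*((4 + (-3 + (1/16)*(1/9)*23**2))*3) = -1261 + 25*((4 + (-3 + (1/16)*(1/9)*529))*3) = -1261 + 25*((4 + (-3 + 529/144))*3) = -1261 + 25*((4 + 97/144)*3) = -1261 + 25*((673/144)*3) = -1261 + 25*(673/48) = -1261 + 16825/48 = -43703/48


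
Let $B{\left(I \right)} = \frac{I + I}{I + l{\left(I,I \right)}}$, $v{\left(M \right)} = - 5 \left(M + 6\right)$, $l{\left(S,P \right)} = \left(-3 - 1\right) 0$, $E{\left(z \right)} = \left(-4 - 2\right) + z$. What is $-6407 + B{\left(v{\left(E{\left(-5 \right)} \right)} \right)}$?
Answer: $-6405$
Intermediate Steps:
$E{\left(z \right)} = -6 + z$
$l{\left(S,P \right)} = 0$ ($l{\left(S,P \right)} = \left(-4\right) 0 = 0$)
$v{\left(M \right)} = -30 - 5 M$ ($v{\left(M \right)} = - 5 \left(6 + M\right) = -30 - 5 M$)
$B{\left(I \right)} = 2$ ($B{\left(I \right)} = \frac{I + I}{I + 0} = \frac{2 I}{I} = 2$)
$-6407 + B{\left(v{\left(E{\left(-5 \right)} \right)} \right)} = -6407 + 2 = -6405$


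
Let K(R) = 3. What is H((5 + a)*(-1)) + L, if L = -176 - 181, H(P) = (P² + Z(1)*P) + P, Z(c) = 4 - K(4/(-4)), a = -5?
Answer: -357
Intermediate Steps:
Z(c) = 1 (Z(c) = 4 - 1*3 = 4 - 3 = 1)
H(P) = P² + 2*P (H(P) = (P² + 1*P) + P = (P² + P) + P = (P + P²) + P = P² + 2*P)
L = -357
H((5 + a)*(-1)) + L = ((5 - 5)*(-1))*(2 + (5 - 5)*(-1)) - 357 = (0*(-1))*(2 + 0*(-1)) - 357 = 0*(2 + 0) - 357 = 0*2 - 357 = 0 - 357 = -357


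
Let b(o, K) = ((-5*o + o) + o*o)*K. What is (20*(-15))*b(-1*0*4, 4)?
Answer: 0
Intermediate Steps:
b(o, K) = K*(o**2 - 4*o) (b(o, K) = (-4*o + o**2)*K = (o**2 - 4*o)*K = K*(o**2 - 4*o))
(20*(-15))*b(-1*0*4, 4) = (20*(-15))*(4*(-1*0*4)*(-4 - 1*0*4)) = -1200*0*4*(-4 + 0*4) = -1200*0*(-4 + 0) = -1200*0*(-4) = -300*0 = 0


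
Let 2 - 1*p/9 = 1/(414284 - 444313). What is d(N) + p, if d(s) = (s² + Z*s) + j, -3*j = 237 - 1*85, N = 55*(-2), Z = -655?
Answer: 7577878235/90087 ≈ 84117.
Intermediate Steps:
p = 540531/30029 (p = 18 - 9/(414284 - 444313) = 18 - 9/(-30029) = 18 - 9*(-1/30029) = 18 + 9/30029 = 540531/30029 ≈ 18.000)
N = -110
j = -152/3 (j = -(237 - 1*85)/3 = -(237 - 85)/3 = -⅓*152 = -152/3 ≈ -50.667)
d(s) = -152/3 + s² - 655*s (d(s) = (s² - 655*s) - 152/3 = -152/3 + s² - 655*s)
d(N) + p = (-152/3 + (-110)² - 655*(-110)) + 540531/30029 = (-152/3 + 12100 + 72050) + 540531/30029 = 252298/3 + 540531/30029 = 7577878235/90087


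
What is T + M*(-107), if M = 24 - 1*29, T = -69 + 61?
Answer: 527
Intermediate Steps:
T = -8
M = -5 (M = 24 - 29 = -5)
T + M*(-107) = -8 - 5*(-107) = -8 + 535 = 527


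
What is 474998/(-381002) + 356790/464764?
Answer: -21206066723/44269003382 ≈ -0.47903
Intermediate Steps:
474998/(-381002) + 356790/464764 = 474998*(-1/381002) + 356790*(1/464764) = -237499/190501 + 178395/232382 = -21206066723/44269003382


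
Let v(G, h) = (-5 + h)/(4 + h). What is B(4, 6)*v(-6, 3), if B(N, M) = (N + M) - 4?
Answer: -12/7 ≈ -1.7143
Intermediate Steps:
B(N, M) = -4 + M + N (B(N, M) = (M + N) - 4 = -4 + M + N)
v(G, h) = (-5 + h)/(4 + h)
B(4, 6)*v(-6, 3) = (-4 + 6 + 4)*((-5 + 3)/(4 + 3)) = 6*(-2/7) = -12/7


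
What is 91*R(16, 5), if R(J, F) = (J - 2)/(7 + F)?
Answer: 637/6 ≈ 106.17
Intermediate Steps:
R(J, F) = (-2 + J)/(7 + F)
91*R(16, 5) = 91*((-2 + 16)/(7 + 5)) = 91*(14/12) = 91*((1/12)*14) = 91*(7/6) = 637/6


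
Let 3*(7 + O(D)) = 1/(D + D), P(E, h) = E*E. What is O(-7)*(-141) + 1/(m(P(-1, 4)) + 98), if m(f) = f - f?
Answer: 48528/49 ≈ 990.37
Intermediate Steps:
P(E, h) = E²
O(D) = -7 + 1/(6*D) (O(D) = -7 + 1/(3*(D + D)) = -7 + 1/(3*((2*D))) = -7 + (1/(2*D))/3 = -7 + 1/(6*D))
m(f) = 0
O(-7)*(-141) + 1/(m(P(-1, 4)) + 98) = (-7 + (⅙)/(-7))*(-141) + 1/(0 + 98) = (-7 + (⅙)*(-⅐))*(-141) + 1/98 = (-7 - 1/42)*(-141) + 1/98 = -295/42*(-141) + 1/98 = 13865/14 + 1/98 = 48528/49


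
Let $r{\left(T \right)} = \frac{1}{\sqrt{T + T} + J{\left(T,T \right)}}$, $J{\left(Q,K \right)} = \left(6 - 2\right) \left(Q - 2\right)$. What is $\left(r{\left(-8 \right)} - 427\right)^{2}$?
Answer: $\frac{\left(172518 + i\right)^{2}}{163216} \approx 1.8235 \cdot 10^{5} + 2.114 i$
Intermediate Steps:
$J{\left(Q,K \right)} = -8 + 4 Q$ ($J{\left(Q,K \right)} = 4 \left(-2 + Q\right) = -8 + 4 Q$)
$r{\left(T \right)} = \frac{1}{-8 + 4 T + \sqrt{2} \sqrt{T}}$ ($r{\left(T \right)} = \frac{1}{\sqrt{T + T} + \left(-8 + 4 T\right)} = \frac{1}{\sqrt{2 T} + \left(-8 + 4 T\right)} = \frac{1}{\sqrt{2} \sqrt{T} + \left(-8 + 4 T\right)} = \frac{1}{-8 + 4 T + \sqrt{2} \sqrt{T}}$)
$\left(r{\left(-8 \right)} - 427\right)^{2} = \left(\frac{1}{-8 + 4 \left(-8\right) + \sqrt{2} \sqrt{-8}} - 427\right)^{2} = \left(\frac{1}{-8 - 32 + \sqrt{2} \cdot 2 i \sqrt{2}} - 427\right)^{2} = \left(\frac{1}{-8 - 32 + 4 i} - 427\right)^{2} = \left(\frac{1}{-40 + 4 i} - 427\right)^{2} = \left(\frac{-40 - 4 i}{1616} - 427\right)^{2} = \left(-427 + \frac{-40 - 4 i}{1616}\right)^{2}$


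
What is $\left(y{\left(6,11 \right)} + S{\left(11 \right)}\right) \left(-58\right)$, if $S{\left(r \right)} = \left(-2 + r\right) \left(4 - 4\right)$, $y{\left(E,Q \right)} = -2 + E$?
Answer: $-232$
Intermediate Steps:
$S{\left(r \right)} = 0$ ($S{\left(r \right)} = \left(-2 + r\right) 0 = 0$)
$\left(y{\left(6,11 \right)} + S{\left(11 \right)}\right) \left(-58\right) = \left(\left(-2 + 6\right) + 0\right) \left(-58\right) = \left(4 + 0\right) \left(-58\right) = 4 \left(-58\right) = -232$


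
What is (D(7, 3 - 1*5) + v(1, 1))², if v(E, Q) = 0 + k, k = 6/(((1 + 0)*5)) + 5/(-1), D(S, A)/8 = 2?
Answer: 3721/25 ≈ 148.84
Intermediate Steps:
D(S, A) = 16 (D(S, A) = 8*2 = 16)
k = -19/5 (k = 6/((1*5)) + 5*(-1) = 6/5 - 5 = -19/5 ≈ -3.8000)
v(E, Q) = -19/5 (v(E, Q) = 0 - 19/5 = -19/5)
(D(7, 3 - 1*5) + v(1, 1))² = (16 - 19/5)² = (61/5)² = 3721/25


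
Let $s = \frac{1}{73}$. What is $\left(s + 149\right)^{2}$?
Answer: $\frac{118330884}{5329} \approx 22205.0$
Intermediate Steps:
$s = \frac{1}{73} \approx 0.013699$
$\left(s + 149\right)^{2} = \left(\frac{1}{73} + 149\right)^{2} = \left(\frac{10878}{73}\right)^{2} = \frac{118330884}{5329}$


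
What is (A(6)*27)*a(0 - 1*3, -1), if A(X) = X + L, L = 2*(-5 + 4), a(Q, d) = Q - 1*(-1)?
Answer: -216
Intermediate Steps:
a(Q, d) = 1 + Q (a(Q, d) = Q + 1 = 1 + Q)
L = -2 (L = 2*(-1) = -2)
A(X) = -2 + X (A(X) = X - 2 = -2 + X)
(A(6)*27)*a(0 - 1*3, -1) = ((-2 + 6)*27)*(1 + (0 - 1*3)) = (4*27)*(1 + (0 - 3)) = 108*(1 - 3) = 108*(-2) = -216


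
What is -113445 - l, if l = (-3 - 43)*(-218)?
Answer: -123473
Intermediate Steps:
l = 10028 (l = -46*(-218) = 10028)
-113445 - l = -113445 - 1*10028 = -113445 - 10028 = -123473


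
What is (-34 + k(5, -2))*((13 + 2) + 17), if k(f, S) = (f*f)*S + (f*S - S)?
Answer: -2944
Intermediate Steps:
k(f, S) = -S + S*f + S*f² (k(f, S) = f²*S + (S*f - S) = S*f² + (-S + S*f) = -S + S*f + S*f²)
(-34 + k(5, -2))*((13 + 2) + 17) = (-34 - 2*(-1 + 5 + 5²))*((13 + 2) + 17) = (-34 - 2*(-1 + 5 + 25))*(15 + 17) = (-34 - 2*29)*32 = (-34 - 58)*32 = -92*32 = -2944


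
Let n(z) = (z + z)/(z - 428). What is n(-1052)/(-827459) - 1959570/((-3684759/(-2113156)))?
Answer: -211295038313802981139/188020864838495 ≈ -1.1238e+6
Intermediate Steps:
n(z) = 2*z/(-428 + z) (n(z) = (2*z)/(-428 + z) = 2*z/(-428 + z))
n(-1052)/(-827459) - 1959570/((-3684759/(-2113156))) = (2*(-1052)/(-428 - 1052))/(-827459) - 1959570/((-3684759/(-2113156))) = (2*(-1052)/(-1480))*(-1/827459) - 1959570/((-3684759*(-1/2113156))) = (2*(-1052)*(-1/1480))*(-1/827459) - 1959570/3684759/2113156 = (263/185)*(-1/827459) - 1959570*2113156/3684759 = -263/153079915 - 1380292367640/1228253 = -211295038313802981139/188020864838495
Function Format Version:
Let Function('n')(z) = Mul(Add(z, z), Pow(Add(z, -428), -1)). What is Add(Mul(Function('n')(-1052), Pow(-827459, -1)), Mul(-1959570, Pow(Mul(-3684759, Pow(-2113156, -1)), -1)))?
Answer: Rational(-211295038313802981139, 188020864838495) ≈ -1.1238e+6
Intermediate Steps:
Function('n')(z) = Mul(2, z, Pow(Add(-428, z), -1)) (Function('n')(z) = Mul(Mul(2, z), Pow(Add(-428, z), -1)) = Mul(2, z, Pow(Add(-428, z), -1)))
Add(Mul(Function('n')(-1052), Pow(-827459, -1)), Mul(-1959570, Pow(Mul(-3684759, Pow(-2113156, -1)), -1))) = Add(Mul(Mul(2, -1052, Pow(Add(-428, -1052), -1)), Pow(-827459, -1)), Mul(-1959570, Pow(Mul(-3684759, Pow(-2113156, -1)), -1))) = Add(Mul(Mul(2, -1052, Pow(-1480, -1)), Rational(-1, 827459)), Mul(-1959570, Pow(Mul(-3684759, Rational(-1, 2113156)), -1))) = Add(Mul(Mul(2, -1052, Rational(-1, 1480)), Rational(-1, 827459)), Mul(-1959570, Pow(Rational(3684759, 2113156), -1))) = Add(Mul(Rational(263, 185), Rational(-1, 827459)), Mul(-1959570, Rational(2113156, 3684759))) = Add(Rational(-263, 153079915), Rational(-1380292367640, 1228253)) = Rational(-211295038313802981139, 188020864838495)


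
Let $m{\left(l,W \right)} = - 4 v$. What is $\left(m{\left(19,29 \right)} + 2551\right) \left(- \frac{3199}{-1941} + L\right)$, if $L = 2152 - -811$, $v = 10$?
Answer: $\frac{4816417734}{647} \approx 7.4442 \cdot 10^{6}$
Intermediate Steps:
$L = 2963$ ($L = 2152 + 811 = 2963$)
$m{\left(l,W \right)} = -40$ ($m{\left(l,W \right)} = \left(-4\right) 10 = -40$)
$\left(m{\left(19,29 \right)} + 2551\right) \left(- \frac{3199}{-1941} + L\right) = \left(-40 + 2551\right) \left(- \frac{3199}{-1941} + 2963\right) = 2511 \left(\left(-3199\right) \left(- \frac{1}{1941}\right) + 2963\right) = 2511 \left(\frac{3199}{1941} + 2963\right) = 2511 \cdot \frac{5754382}{1941} = \frac{4816417734}{647}$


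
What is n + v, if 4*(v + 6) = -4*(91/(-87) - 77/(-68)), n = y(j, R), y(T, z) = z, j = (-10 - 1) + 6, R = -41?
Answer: -278563/5916 ≈ -47.086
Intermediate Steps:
j = -5 (j = -11 + 6 = -5)
n = -41
v = -36007/5916 (v = -6 + (-4*(91/(-87) - 77/(-68)))/4 = -6 + (-4*(91*(-1/87) - 77*(-1/68)))/4 = -6 + (-4*(-91/87 + 77/68))/4 = -6 + (-4*511/5916)/4 = -6 + (¼)*(-511/1479) = -6 - 511/5916 = -36007/5916 ≈ -6.0864)
n + v = -41 - 36007/5916 = -278563/5916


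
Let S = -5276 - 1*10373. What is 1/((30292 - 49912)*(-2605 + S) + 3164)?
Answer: 1/358146644 ≈ 2.7922e-9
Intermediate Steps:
S = -15649 (S = -5276 - 10373 = -15649)
1/((30292 - 49912)*(-2605 + S) + 3164) = 1/((30292 - 49912)*(-2605 - 15649) + 3164) = 1/(-19620*(-18254) + 3164) = 1/(358143480 + 3164) = 1/358146644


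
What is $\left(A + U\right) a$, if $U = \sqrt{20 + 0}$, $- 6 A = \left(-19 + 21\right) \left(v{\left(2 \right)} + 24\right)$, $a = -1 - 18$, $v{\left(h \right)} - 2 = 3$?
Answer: $\frac{551}{3} - 38 \sqrt{5} \approx 98.696$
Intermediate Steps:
$v{\left(h \right)} = 5$ ($v{\left(h \right)} = 2 + 3 = 5$)
$a = -19$ ($a = -1 - 18 = -19$)
$A = - \frac{29}{3}$ ($A = - \frac{\left(-19 + 21\right) \left(5 + 24\right)}{6} = - \frac{2 \cdot 29}{6} = \left(- \frac{1}{6}\right) 58 = - \frac{29}{3} \approx -9.6667$)
$U = 2 \sqrt{5}$ ($U = \sqrt{20} = 2 \sqrt{5} \approx 4.4721$)
$\left(A + U\right) a = \left(- \frac{29}{3} + 2 \sqrt{5}\right) \left(-19\right) = \frac{551}{3} - 38 \sqrt{5}$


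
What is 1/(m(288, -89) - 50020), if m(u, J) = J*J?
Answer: -1/42099 ≈ -2.3754e-5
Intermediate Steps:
m(u, J) = J²
1/(m(288, -89) - 50020) = 1/((-89)² - 50020) = 1/(7921 - 50020) = 1/(-42099) = -1/42099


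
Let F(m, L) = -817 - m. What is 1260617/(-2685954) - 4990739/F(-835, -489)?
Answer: -1117076505926/4028931 ≈ -2.7726e+5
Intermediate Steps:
1260617/(-2685954) - 4990739/F(-835, -489) = 1260617/(-2685954) - 4990739/(-817 - 1*(-835)) = 1260617*(-1/2685954) - 4990739/(-817 + 835) = -1260617/2685954 - 4990739/18 = -1117076505926/4028931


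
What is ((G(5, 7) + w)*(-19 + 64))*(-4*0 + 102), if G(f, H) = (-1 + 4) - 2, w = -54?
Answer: -243270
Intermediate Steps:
G(f, H) = 1 (G(f, H) = 3 - 2 = 1)
((G(5, 7) + w)*(-19 + 64))*(-4*0 + 102) = ((1 - 54)*(-19 + 64))*(-4*0 + 102) = (-53*45)*(0 + 102) = -2385*102 = -243270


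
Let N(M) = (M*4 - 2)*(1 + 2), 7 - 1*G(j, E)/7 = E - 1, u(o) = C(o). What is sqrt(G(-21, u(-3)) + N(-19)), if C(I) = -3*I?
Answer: I*sqrt(241) ≈ 15.524*I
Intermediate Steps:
u(o) = -3*o
G(j, E) = 56 - 7*E (G(j, E) = 49 - 7*(E - 1) = 49 - 7*(-1 + E) = 49 + (7 - 7*E) = 56 - 7*E)
N(M) = -6 + 12*M (N(M) = (4*M - 2)*3 = (-2 + 4*M)*3 = -6 + 12*M)
sqrt(G(-21, u(-3)) + N(-19)) = sqrt((56 - (-21)*(-3)) + (-6 + 12*(-19))) = sqrt((56 - 7*9) + (-6 - 228)) = sqrt((56 - 63) - 234) = sqrt(-7 - 234) = sqrt(-241) = I*sqrt(241)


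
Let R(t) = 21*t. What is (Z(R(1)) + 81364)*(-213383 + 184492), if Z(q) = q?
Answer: -2351294035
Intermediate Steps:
(Z(R(1)) + 81364)*(-213383 + 184492) = (21*1 + 81364)*(-213383 + 184492) = (21 + 81364)*(-28891) = 81385*(-28891) = -2351294035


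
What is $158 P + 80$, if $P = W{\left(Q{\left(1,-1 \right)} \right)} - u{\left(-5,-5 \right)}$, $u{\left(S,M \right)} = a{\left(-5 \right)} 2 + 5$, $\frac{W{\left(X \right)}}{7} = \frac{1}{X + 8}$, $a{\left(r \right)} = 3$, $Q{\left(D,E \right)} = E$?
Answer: $-1500$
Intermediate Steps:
$W{\left(X \right)} = \frac{7}{8 + X}$ ($W{\left(X \right)} = \frac{7}{X + 8} = \frac{7}{8 + X}$)
$u{\left(S,M \right)} = 11$ ($u{\left(S,M \right)} = 3 \cdot 2 + 5 = 6 + 5 = 11$)
$P = -10$ ($P = \frac{7}{8 - 1} - 11 = \frac{7}{7} - 11 = 7 \cdot \frac{1}{7} - 11 = 1 - 11 = -10$)
$158 P + 80 = 158 \left(-10\right) + 80 = -1580 + 80 = -1500$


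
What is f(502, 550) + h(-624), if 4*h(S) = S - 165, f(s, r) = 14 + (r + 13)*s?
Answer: 1129771/4 ≈ 2.8244e+5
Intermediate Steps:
f(s, r) = 14 + s*(13 + r) (f(s, r) = 14 + (13 + r)*s = 14 + s*(13 + r))
h(S) = -165/4 + S/4 (h(S) = (S - 165)/4 = (-165 + S)/4 = -165/4 + S/4)
f(502, 550) + h(-624) = (14 + 13*502 + 550*502) + (-165/4 + (¼)*(-624)) = (14 + 6526 + 276100) + (-165/4 - 156) = 282640 - 789/4 = 1129771/4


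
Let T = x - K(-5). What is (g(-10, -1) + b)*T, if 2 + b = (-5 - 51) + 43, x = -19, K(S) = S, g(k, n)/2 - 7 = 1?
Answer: -14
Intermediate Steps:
g(k, n) = 16 (g(k, n) = 14 + 2*1 = 14 + 2 = 16)
b = -15 (b = -2 + ((-5 - 51) + 43) = -2 + (-56 + 43) = -2 - 13 = -15)
T = -14 (T = -19 - 1*(-5) = -19 + 5 = -14)
(g(-10, -1) + b)*T = (16 - 15)*(-14) = 1*(-14) = -14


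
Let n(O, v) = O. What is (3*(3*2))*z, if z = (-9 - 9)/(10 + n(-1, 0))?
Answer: -36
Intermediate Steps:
z = -2 (z = (-9 - 9)/(10 - 1) = -18/9 = -18*⅑ = -2)
(3*(3*2))*z = (3*(3*2))*(-2) = (3*6)*(-2) = 18*(-2) = -36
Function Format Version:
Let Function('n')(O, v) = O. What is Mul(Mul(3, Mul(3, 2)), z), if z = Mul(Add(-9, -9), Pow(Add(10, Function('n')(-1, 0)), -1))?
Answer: -36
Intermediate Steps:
z = -2 (z = Mul(Add(-9, -9), Pow(Add(10, -1), -1)) = Mul(-18, Pow(9, -1)) = Mul(-18, Rational(1, 9)) = -2)
Mul(Mul(3, Mul(3, 2)), z) = Mul(Mul(3, Mul(3, 2)), -2) = Mul(Mul(3, 6), -2) = Mul(18, -2) = -36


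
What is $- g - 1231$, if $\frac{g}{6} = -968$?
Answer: $4577$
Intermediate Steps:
$g = -5808$ ($g = 6 \left(-968\right) = -5808$)
$- g - 1231 = \left(-1\right) \left(-5808\right) - 1231 = 5808 - 1231 = 4577$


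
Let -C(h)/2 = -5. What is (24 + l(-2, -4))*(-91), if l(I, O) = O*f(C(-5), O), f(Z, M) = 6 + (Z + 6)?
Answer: 5824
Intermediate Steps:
C(h) = 10 (C(h) = -2*(-5) = 10)
f(Z, M) = 12 + Z (f(Z, M) = 6 + (6 + Z) = 12 + Z)
l(I, O) = 22*O (l(I, O) = O*(12 + 10) = O*22 = 22*O)
(24 + l(-2, -4))*(-91) = (24 + 22*(-4))*(-91) = (24 - 88)*(-91) = -64*(-91) = 5824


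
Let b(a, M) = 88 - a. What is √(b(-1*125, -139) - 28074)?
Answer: I*√27861 ≈ 166.92*I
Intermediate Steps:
√(b(-1*125, -139) - 28074) = √((88 - (-1)*125) - 28074) = √((88 - 1*(-125)) - 28074) = √((88 + 125) - 28074) = √(213 - 28074) = √(-27861) = I*√27861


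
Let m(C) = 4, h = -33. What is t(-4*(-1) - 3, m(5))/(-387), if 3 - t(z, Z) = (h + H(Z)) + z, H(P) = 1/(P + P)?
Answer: -31/344 ≈ -0.090116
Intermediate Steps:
H(P) = 1/(2*P)
t(z, Z) = 36 - z - 1/(2*Z) (t(z, Z) = 3 - ((-33 + 1/(2*Z)) + z) = 3 - (-33 + z + 1/(2*Z)) = 3 + (33 - z - 1/(2*Z)) = 36 - z - 1/(2*Z))
t(-4*(-1) - 3, m(5))/(-387) = (36 - (-4*(-1) - 3) - 1/2/4)/(-387) = (36 - (4 - 3) - 1/2*1/4)*(-1/387) = (36 - 1*1 - 1/8)*(-1/387) = (36 - 1 - 1/8)*(-1/387) = (279/8)*(-1/387) = -31/344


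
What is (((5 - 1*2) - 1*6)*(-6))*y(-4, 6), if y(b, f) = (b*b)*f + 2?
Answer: 1764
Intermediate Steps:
y(b, f) = 2 + f*b² (y(b, f) = b²*f + 2 = f*b² + 2 = 2 + f*b²)
(((5 - 1*2) - 1*6)*(-6))*y(-4, 6) = (((5 - 1*2) - 1*6)*(-6))*(2 + 6*(-4)²) = (((5 - 2) - 6)*(-6))*(2 + 6*16) = ((3 - 6)*(-6))*(2 + 96) = -3*(-6)*98 = 18*98 = 1764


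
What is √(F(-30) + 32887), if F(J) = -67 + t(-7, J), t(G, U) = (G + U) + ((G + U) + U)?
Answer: 2*√8179 ≈ 180.88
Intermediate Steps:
t(G, U) = 2*G + 3*U (t(G, U) = (G + U) + (G + 2*U) = 2*G + 3*U)
F(J) = -81 + 3*J (F(J) = -67 + (2*(-7) + 3*J) = -67 + (-14 + 3*J) = -81 + 3*J)
√(F(-30) + 32887) = √((-81 + 3*(-30)) + 32887) = √((-81 - 90) + 32887) = √(-171 + 32887) = √32716 = 2*√8179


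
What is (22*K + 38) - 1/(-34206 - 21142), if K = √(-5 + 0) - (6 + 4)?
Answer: -10073335/55348 + 22*I*√5 ≈ -182.0 + 49.193*I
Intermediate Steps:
K = -10 + I*√5 (K = √(-5) - 1*10 = I*√5 - 10 = -10 + I*√5 ≈ -10.0 + 2.2361*I)
(22*K + 38) - 1/(-34206 - 21142) = (22*(-10 + I*√5) + 38) - 1/(-34206 - 21142) = ((-220 + 22*I*√5) + 38) - 1/(-55348) = (-182 + 22*I*√5) - 1*(-1/55348) = (-182 + 22*I*√5) + 1/55348 = -10073335/55348 + 22*I*√5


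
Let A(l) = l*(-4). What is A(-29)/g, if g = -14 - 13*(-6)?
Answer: 29/16 ≈ 1.8125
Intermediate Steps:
g = 64 (g = -14 + 78 = 64)
A(l) = -4*l
A(-29)/g = -4*(-29)/64 = 116*(1/64) = 29/16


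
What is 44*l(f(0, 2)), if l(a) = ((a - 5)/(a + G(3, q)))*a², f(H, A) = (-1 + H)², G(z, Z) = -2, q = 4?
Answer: 176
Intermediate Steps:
l(a) = a²*(-5 + a)/(-2 + a) (l(a) = ((a - 5)/(a - 2))*a² = ((-5 + a)/(-2 + a))*a² = a²*(-5 + a)/(-2 + a))
44*l(f(0, 2)) = 44*(((-1 + 0)²)²*(-5 + (-1 + 0)²)/(-2 + (-1 + 0)²)) = 44*(((-1)²)²*(-5 + (-1)²)/(-2 + (-1)²)) = 44*(1²*(-5 + 1)/(-2 + 1)) = 44*(1*(-4)/(-1)) = 44*(1*(-1)*(-4)) = 44*4 = 176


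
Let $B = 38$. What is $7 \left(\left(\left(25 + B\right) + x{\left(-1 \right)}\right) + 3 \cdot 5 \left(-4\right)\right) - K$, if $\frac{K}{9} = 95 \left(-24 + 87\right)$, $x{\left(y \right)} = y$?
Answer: $-53851$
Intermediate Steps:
$K = 53865$ ($K = 9 \cdot 95 \left(-24 + 87\right) = 9 \cdot 95 \cdot 63 = 9 \cdot 5985 = 53865$)
$7 \left(\left(\left(25 + B\right) + x{\left(-1 \right)}\right) + 3 \cdot 5 \left(-4\right)\right) - K = 7 \left(\left(\left(25 + 38\right) - 1\right) + 3 \cdot 5 \left(-4\right)\right) - 53865 = 7 \left(\left(63 - 1\right) + 15 \left(-4\right)\right) - 53865 = 7 \left(62 - 60\right) - 53865 = 7 \cdot 2 - 53865 = 14 - 53865 = -53851$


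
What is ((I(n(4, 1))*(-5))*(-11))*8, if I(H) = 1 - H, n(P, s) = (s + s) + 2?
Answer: -1320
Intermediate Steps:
n(P, s) = 2 + 2*s (n(P, s) = 2*s + 2 = 2 + 2*s)
((I(n(4, 1))*(-5))*(-11))*8 = (((1 - (2 + 2*1))*(-5))*(-11))*8 = (((1 - (2 + 2))*(-5))*(-11))*8 = (((1 - 1*4)*(-5))*(-11))*8 = (((1 - 4)*(-5))*(-11))*8 = (-3*(-5)*(-11))*8 = (15*(-11))*8 = -165*8 = -1320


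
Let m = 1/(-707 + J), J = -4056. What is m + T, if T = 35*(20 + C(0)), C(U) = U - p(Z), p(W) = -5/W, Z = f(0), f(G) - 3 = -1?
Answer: 7501723/9526 ≈ 787.50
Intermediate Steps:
f(G) = 2 (f(G) = 3 - 1 = 2)
Z = 2
C(U) = 5/2 + U (C(U) = U - (-5)/2 = U - 1*(-5/2) = U + 5/2 = 5/2 + U)
m = -1/4763 (m = 1/(-707 - 4056) = 1/(-4763) = -1/4763 ≈ -0.00020995)
T = 1575/2 (T = 35*(20 + (5/2 + 0)) = 35*(20 + 5/2) = 35*(45/2) = 1575/2 ≈ 787.50)
m + T = -1/4763 + 1575/2 = 7501723/9526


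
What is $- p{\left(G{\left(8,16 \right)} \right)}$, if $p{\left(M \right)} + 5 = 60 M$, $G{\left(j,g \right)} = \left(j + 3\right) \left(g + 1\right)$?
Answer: $-11215$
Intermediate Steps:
$G{\left(j,g \right)} = \left(1 + g\right) \left(3 + j\right)$ ($G{\left(j,g \right)} = \left(3 + j\right) \left(1 + g\right) = \left(1 + g\right) \left(3 + j\right)$)
$p{\left(M \right)} = -5 + 60 M$
$- p{\left(G{\left(8,16 \right)} \right)} = - (-5 + 60 \left(3 + 8 + 3 \cdot 16 + 16 \cdot 8\right)) = - (-5 + 60 \left(3 + 8 + 48 + 128\right)) = - (-5 + 60 \cdot 187) = - (-5 + 11220) = \left(-1\right) 11215 = -11215$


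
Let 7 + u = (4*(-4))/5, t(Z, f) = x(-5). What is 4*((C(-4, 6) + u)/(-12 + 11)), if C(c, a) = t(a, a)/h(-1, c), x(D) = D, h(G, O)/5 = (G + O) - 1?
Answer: 602/15 ≈ 40.133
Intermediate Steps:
h(G, O) = -5 + 5*G + 5*O (h(G, O) = 5*((G + O) - 1) = 5*(-1 + G + O) = -5 + 5*G + 5*O)
t(Z, f) = -5
u = -51/5 (u = -7 + (4*(-4))/5 = -7 - 16*⅕ = -7 - 16/5 = -51/5 ≈ -10.200)
C(c, a) = -5/(-10 + 5*c) (C(c, a) = -5/(-5 + 5*(-1) + 5*c) = -5/(-5 - 5 + 5*c) = -5/(-10 + 5*c))
4*((C(-4, 6) + u)/(-12 + 11)) = 4*((-1/(-2 - 4) - 51/5)/(-12 + 11)) = 4*((-1/(-6) - 51/5)/(-1)) = 4*((-1*(-⅙) - 51/5)*(-1)) = 4*((⅙ - 51/5)*(-1)) = 4*(-301/30*(-1)) = 4*(301/30) = 602/15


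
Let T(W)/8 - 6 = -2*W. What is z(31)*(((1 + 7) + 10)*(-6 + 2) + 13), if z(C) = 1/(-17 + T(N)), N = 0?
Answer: -59/31 ≈ -1.9032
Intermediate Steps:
T(W) = 48 - 16*W (T(W) = 48 + 8*(-2*W) = 48 - 16*W)
z(C) = 1/31 (z(C) = 1/(-17 + (48 - 16*0)) = 1/(-17 + (48 + 0)) = 1/(-17 + 48) = 1/31)
z(31)*(((1 + 7) + 10)*(-6 + 2) + 13) = (((1 + 7) + 10)*(-6 + 2) + 13)/31 = ((8 + 10)*(-4) + 13)/31 = (18*(-4) + 13)/31 = (-72 + 13)/31 = (1/31)*(-59) = -59/31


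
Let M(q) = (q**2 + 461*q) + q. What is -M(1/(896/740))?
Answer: -19179505/50176 ≈ -382.24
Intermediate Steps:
M(q) = q**2 + 462*q
-M(1/(896/740)) = -(462 + 1/(896/740))/(896/740) = -(462 + 1/(896*(1/740)))/(896*(1/740)) = -(462 + 1/(224/185))/224/185 = -185*(462 + 185/224)/224 = -185*103673/(224*224) = -1*19179505/50176 = -19179505/50176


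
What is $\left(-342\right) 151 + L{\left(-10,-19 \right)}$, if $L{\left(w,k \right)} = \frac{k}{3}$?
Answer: $- \frac{154945}{3} \approx -51648.0$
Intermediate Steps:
$L{\left(w,k \right)} = \frac{k}{3}$ ($L{\left(w,k \right)} = k \frac{1}{3} = \frac{k}{3}$)
$\left(-342\right) 151 + L{\left(-10,-19 \right)} = \left(-342\right) 151 + \frac{1}{3} \left(-19\right) = -51642 - \frac{19}{3} = - \frac{154945}{3}$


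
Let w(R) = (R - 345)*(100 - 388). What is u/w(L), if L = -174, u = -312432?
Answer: -6509/3114 ≈ -2.0902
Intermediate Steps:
w(R) = 99360 - 288*R (w(R) = (-345 + R)*(-288) = 99360 - 288*R)
u/w(L) = -312432/(99360 - 288*(-174)) = -312432/(99360 + 50112) = -312432/149472 = -312432*1/149472 = -6509/3114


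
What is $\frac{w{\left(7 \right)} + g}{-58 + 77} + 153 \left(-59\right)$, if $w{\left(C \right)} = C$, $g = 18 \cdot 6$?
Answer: $- \frac{171398}{19} \approx -9021.0$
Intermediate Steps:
$g = 108$
$\frac{w{\left(7 \right)} + g}{-58 + 77} + 153 \left(-59\right) = \frac{7 + 108}{-58 + 77} + 153 \left(-59\right) = \frac{115}{19} - 9027 = - \frac{171398}{19}$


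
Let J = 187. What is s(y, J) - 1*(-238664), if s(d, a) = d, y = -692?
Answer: 237972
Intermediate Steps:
s(y, J) - 1*(-238664) = -692 - 1*(-238664) = -692 + 238664 = 237972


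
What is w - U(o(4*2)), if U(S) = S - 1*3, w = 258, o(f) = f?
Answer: 253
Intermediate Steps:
U(S) = -3 + S (U(S) = S - 3 = -3 + S)
w - U(o(4*2)) = 258 - (-3 + 4*2) = 258 - (-3 + 8) = 258 - 1*5 = 258 - 5 = 253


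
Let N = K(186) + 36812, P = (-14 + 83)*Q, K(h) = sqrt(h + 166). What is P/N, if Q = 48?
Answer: 2540028/28231729 - 276*sqrt(22)/28231729 ≈ 0.089925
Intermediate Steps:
K(h) = sqrt(166 + h)
P = 3312 (P = (-14 + 83)*48 = 69*48 = 3312)
N = 36812 + 4*sqrt(22) (N = sqrt(166 + 186) + 36812 = sqrt(352) + 36812 = 4*sqrt(22) + 36812 = 36812 + 4*sqrt(22) ≈ 36831.)
P/N = 3312/(36812 + 4*sqrt(22))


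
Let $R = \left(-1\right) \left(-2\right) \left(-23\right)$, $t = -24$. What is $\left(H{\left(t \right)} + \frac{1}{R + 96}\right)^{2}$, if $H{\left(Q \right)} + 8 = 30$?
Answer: $\frac{1212201}{2500} \approx 484.88$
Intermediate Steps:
$H{\left(Q \right)} = 22$ ($H{\left(Q \right)} = -8 + 30 = 22$)
$R = -46$ ($R = 2 \left(-23\right) = -46$)
$\left(H{\left(t \right)} + \frac{1}{R + 96}\right)^{2} = \left(22 + \frac{1}{-46 + 96}\right)^{2} = \left(22 + \frac{1}{50}\right)^{2} = \left(\frac{1101}{50}\right)^{2} = \frac{1212201}{2500}$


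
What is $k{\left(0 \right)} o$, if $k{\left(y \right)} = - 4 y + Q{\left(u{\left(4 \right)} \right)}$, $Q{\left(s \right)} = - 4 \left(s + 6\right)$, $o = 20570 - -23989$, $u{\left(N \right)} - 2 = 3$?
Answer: $-1960596$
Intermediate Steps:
$u{\left(N \right)} = 5$ ($u{\left(N \right)} = 2 + 3 = 5$)
$o = 44559$ ($o = 20570 + 23989 = 44559$)
$Q{\left(s \right)} = -24 - 4 s$ ($Q{\left(s \right)} = - 4 \left(6 + s\right) = -24 - 4 s$)
$k{\left(y \right)} = -44 - 4 y$ ($k{\left(y \right)} = - 4 y - 44 = -44 - 4 y$)
$k{\left(0 \right)} o = \left(-44 - 0\right) 44559 = \left(-44 + 0\right) 44559 = \left(-44\right) 44559 = -1960596$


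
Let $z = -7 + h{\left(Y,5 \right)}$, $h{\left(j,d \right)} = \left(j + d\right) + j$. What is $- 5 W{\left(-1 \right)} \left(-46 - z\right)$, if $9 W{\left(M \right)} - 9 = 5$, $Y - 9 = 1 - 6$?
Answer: $\frac{3640}{9} \approx 404.44$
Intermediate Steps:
$Y = 4$ ($Y = 9 + \left(1 - 6\right) = 9 - 5 = 4$)
$h{\left(j,d \right)} = d + 2 j$ ($h{\left(j,d \right)} = \left(d + j\right) + j = d + 2 j$)
$z = 6$ ($z = -7 + \left(5 + 2 \cdot 4\right) = -7 + \left(5 + 8\right) = -7 + 13 = 6$)
$W{\left(M \right)} = \frac{14}{9}$ ($W{\left(M \right)} = 1 + \frac{1}{9} \cdot 5 = 1 + \frac{5}{9} = \frac{14}{9}$)
$- 5 W{\left(-1 \right)} \left(-46 - z\right) = \left(-5\right) \frac{14}{9} \left(-46 - 6\right) = - \frac{70 \left(-46 - 6\right)}{9} = \left(- \frac{70}{9}\right) \left(-52\right) = \frac{3640}{9}$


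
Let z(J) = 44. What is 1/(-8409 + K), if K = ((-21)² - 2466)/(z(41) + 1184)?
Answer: -1228/10328277 ≈ -0.00011890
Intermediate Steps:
K = -2025/1228 (K = ((-21)² - 2466)/(44 + 1184) = (441 - 2466)/1228 = -2025*1/1228 = -2025/1228 ≈ -1.6490)
1/(-8409 + K) = 1/(-8409 - 2025/1228) = 1/(-10328277/1228) = -1228/10328277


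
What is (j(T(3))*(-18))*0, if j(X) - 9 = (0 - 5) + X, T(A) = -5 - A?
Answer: 0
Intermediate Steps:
j(X) = 4 + X (j(X) = 9 + ((0 - 5) + X) = 9 + (-5 + X) = 4 + X)
(j(T(3))*(-18))*0 = ((4 + (-5 - 1*3))*(-18))*0 = ((4 + (-5 - 3))*(-18))*0 = ((4 - 8)*(-18))*0 = -4*(-18)*0 = 72*0 = 0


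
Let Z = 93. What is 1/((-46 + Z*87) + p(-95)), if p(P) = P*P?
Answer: 1/17070 ≈ 5.8582e-5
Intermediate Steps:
p(P) = P²
1/((-46 + Z*87) + p(-95)) = 1/((-46 + 93*87) + (-95)²) = 1/((-46 + 8091) + 9025) = 1/(8045 + 9025) = 1/17070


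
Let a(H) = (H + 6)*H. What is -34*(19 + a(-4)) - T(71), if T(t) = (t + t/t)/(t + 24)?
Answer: -35602/95 ≈ -374.76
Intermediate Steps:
T(t) = (1 + t)/(24 + t) (T(t) = (t + 1)/(24 + t) = (1 + t)/(24 + t))
a(H) = H*(6 + H) (a(H) = (6 + H)*H = H*(6 + H))
-34*(19 + a(-4)) - T(71) = -34*(19 - 4*(6 - 4)) - (1 + 71)/(24 + 71) = -34*(19 - 4*2) - 72/95 = -34*(19 - 8) - 72/95 = -34*11 - 1*72/95 = -374 - 72/95 = -35602/95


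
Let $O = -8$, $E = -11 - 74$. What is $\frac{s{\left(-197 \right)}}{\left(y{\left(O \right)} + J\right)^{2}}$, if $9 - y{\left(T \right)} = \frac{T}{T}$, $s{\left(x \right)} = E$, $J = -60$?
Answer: $- \frac{85}{2704} \approx -0.031435$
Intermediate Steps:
$E = -85$ ($E = -11 - 74 = -85$)
$s{\left(x \right)} = -85$
$y{\left(T \right)} = 8$ ($y{\left(T \right)} = 9 - \frac{T}{T} = 9 - 1 = 8$)
$\frac{s{\left(-197 \right)}}{\left(y{\left(O \right)} + J\right)^{2}} = - \frac{85}{\left(8 - 60\right)^{2}} = - \frac{85}{\left(-52\right)^{2}} = - \frac{85}{2704}$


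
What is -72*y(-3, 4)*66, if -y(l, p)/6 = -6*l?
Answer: 513216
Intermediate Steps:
y(l, p) = 36*l (y(l, p) = -(-36)*l = 36*l)
-72*y(-3, 4)*66 = -2592*(-3)*66 = -72*(-108)*66 = 7776*66 = 513216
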